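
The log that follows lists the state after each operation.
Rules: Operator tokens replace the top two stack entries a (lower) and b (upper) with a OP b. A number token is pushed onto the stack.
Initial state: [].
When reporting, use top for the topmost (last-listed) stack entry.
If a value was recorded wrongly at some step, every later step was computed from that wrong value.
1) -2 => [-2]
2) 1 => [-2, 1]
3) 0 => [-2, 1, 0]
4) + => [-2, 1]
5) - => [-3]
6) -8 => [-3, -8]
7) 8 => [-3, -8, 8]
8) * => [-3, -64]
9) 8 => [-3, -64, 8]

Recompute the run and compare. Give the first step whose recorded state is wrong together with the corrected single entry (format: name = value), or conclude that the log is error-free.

Step 1: push -2: top = -2 — no discrepancy.
Step 2: push 1: top = 1 — same as recorded.
Step 3: push 0: top = 0 — same as recorded.
Step 4: 1 + 0 = 1 — confirmed correct.
Step 5: -2 - 1 = -3 — same as recorded.
Step 6: push -8: top = -8 — confirmed correct.
Step 7: push 8: top = 8 — consistent with the log.
Step 8: -8 * 8 = -64 — checks out.
Step 9: push 8: top = 8 — matches.
Every step is consistent.

no error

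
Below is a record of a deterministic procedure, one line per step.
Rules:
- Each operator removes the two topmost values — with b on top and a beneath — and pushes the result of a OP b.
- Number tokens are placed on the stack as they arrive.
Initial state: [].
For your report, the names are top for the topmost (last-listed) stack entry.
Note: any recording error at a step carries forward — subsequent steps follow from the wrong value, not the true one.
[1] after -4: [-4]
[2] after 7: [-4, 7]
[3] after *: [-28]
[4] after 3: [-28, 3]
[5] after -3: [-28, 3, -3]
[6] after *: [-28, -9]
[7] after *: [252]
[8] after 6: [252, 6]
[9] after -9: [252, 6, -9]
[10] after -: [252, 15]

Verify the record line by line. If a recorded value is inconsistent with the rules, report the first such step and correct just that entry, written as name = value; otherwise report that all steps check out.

no error

Recomputing the run from the initial state:
step 1: [-4]
step 2: [-4, 7]
step 3: [-28]
step 4: [-28, 3]
step 5: [-28, 3, -3]
step 6: [-28, -9]
step 7: [252]
step 8: [252, 6]
step 9: [252, 6, -9]
step 10: [252, 15]
This matches the record at every step.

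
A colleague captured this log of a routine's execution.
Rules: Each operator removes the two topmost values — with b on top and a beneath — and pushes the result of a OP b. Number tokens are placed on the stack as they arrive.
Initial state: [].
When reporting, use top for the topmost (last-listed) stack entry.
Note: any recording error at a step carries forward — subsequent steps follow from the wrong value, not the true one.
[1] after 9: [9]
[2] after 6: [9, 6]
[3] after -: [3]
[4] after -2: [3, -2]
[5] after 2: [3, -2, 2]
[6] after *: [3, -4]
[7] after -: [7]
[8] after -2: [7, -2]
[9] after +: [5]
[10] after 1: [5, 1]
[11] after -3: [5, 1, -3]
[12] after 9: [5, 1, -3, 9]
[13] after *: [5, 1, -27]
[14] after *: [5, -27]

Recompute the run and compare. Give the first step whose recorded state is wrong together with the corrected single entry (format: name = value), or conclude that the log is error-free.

no error

1. push 9: top = 9 (same as recorded)
2. push 6: top = 6 (verified)
3. 9 - 6 = 3 (in agreement)
4. push -2: top = -2 (same as recorded)
5. push 2: top = 2 (checks out)
6. -2 * 2 = -4 (checks out)
7. 3 - -4 = 7 (no discrepancy)
8. push -2: top = -2 (confirmed correct)
9. 7 + -2 = 5 (same as recorded)
10. push 1: top = 1 (consistent with the log)
11. push -3: top = -3 (same as recorded)
12. push 9: top = 9 (consistent with the log)
13. -3 * 9 = -27 (checks out)
14. 1 * -27 = -27 (confirmed correct)
Nothing is out of place; the run is error-free.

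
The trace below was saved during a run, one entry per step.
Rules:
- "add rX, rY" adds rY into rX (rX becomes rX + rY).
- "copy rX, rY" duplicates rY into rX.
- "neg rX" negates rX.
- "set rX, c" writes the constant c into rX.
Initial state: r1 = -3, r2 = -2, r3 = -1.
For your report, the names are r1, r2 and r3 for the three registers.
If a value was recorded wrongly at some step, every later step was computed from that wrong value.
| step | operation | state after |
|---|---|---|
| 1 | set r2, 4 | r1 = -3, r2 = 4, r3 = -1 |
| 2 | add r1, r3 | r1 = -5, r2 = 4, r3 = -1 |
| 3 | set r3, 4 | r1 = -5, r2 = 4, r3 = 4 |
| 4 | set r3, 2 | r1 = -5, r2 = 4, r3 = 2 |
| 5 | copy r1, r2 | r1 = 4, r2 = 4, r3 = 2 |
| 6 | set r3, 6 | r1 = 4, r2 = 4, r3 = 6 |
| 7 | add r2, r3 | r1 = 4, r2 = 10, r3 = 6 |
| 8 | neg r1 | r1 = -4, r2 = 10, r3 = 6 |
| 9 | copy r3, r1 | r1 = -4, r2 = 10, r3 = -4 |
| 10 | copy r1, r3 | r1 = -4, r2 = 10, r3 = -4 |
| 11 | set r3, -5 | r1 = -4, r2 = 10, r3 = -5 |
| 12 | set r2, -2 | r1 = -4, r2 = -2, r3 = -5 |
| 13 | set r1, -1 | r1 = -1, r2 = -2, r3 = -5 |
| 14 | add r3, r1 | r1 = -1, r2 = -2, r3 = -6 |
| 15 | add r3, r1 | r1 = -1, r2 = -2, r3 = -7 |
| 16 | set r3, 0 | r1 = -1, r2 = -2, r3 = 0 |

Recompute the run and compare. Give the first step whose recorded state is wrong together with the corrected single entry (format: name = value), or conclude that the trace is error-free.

Recomputing the run from the initial state:
step 1: r1 = -3, r2 = 4, r3 = -1
step 2: r1 = -4, r2 = 4, r3 = -1
step 3: r1 = -4, r2 = 4, r3 = 4
step 4: r1 = -4, r2 = 4, r3 = 2
step 5: r1 = 4, r2 = 4, r3 = 2
step 6: r1 = 4, r2 = 4, r3 = 6
step 7: r1 = 4, r2 = 10, r3 = 6
step 8: r1 = -4, r2 = 10, r3 = 6
step 9: r1 = -4, r2 = 10, r3 = -4
step 10: r1 = -4, r2 = 10, r3 = -4
step 11: r1 = -4, r2 = 10, r3 = -5
step 12: r1 = -4, r2 = -2, r3 = -5
step 13: r1 = -1, r2 = -2, r3 = -5
step 14: r1 = -1, r2 = -2, r3 = -6
step 15: r1 = -1, r2 = -2, r3 = -7
step 16: r1 = -1, r2 = -2, r3 = 0
The first disagreement with the trace is at step 2, where the value should be r1 = -4.

step 2, r1 = -4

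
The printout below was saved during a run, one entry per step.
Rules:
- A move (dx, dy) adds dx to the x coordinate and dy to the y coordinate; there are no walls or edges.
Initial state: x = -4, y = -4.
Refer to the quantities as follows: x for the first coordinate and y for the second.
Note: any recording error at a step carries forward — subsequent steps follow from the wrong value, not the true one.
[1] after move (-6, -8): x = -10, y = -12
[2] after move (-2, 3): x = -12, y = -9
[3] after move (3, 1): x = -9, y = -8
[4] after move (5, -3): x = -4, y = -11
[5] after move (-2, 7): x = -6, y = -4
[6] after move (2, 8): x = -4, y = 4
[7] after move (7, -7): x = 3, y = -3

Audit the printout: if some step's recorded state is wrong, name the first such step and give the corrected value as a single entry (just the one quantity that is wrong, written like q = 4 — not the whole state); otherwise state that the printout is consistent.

Recomputing the run from the initial state:
step 1: x = -10, y = -12
step 2: x = -12, y = -9
step 3: x = -9, y = -8
step 4: x = -4, y = -11
step 5: x = -6, y = -4
step 6: x = -4, y = 4
step 7: x = 3, y = -3
This matches the printout at every step.

no error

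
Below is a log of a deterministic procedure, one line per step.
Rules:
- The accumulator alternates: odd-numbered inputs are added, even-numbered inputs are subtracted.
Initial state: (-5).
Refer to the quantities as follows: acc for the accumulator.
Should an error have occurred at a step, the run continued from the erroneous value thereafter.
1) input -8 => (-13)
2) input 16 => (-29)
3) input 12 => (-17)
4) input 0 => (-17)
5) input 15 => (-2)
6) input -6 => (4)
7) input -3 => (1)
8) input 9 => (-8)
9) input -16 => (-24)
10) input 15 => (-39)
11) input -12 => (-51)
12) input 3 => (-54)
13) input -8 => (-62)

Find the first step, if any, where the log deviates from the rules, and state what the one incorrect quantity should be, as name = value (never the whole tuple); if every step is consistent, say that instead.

1. acc = -5 + -8 = -13 (in agreement)
2. acc = -13 - 16 = -29 (no discrepancy)
3. acc = -29 + 12 = -17 (in agreement)
4. acc = -17 - 0 = -17 (in agreement)
5. acc = -17 + 15 = -2 (same as recorded)
6. acc = -2 - -6 = 4 (checks out)
7. acc = 4 + -3 = 1 (matches)
8. acc = 1 - 9 = -8 (same as recorded)
9. acc = -8 + -16 = -24 (same as recorded)
10. acc = -24 - 15 = -39 (in agreement)
11. acc = -39 + -12 = -51 (checks out)
12. acc = -51 - 3 = -54 (checks out)
13. acc = -54 + -8 = -62 (agrees with the log)
All steps check out; nothing to correct.

no error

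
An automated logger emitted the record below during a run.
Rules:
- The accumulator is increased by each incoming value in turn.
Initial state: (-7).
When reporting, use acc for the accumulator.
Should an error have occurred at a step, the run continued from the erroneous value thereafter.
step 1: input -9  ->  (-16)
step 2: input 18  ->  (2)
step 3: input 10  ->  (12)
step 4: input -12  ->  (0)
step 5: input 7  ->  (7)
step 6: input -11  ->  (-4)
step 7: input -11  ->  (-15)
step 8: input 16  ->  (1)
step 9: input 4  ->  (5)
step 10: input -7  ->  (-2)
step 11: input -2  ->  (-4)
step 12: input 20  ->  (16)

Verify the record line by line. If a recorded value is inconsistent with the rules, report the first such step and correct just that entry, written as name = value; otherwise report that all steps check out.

1. acc = -7 + -9 = -16 (same as recorded)
2. acc = -16 + 18 = 2 (consistent with the record)
3. acc = 2 + 10 = 12 (checks out)
4. acc = 12 + -12 = 0 (confirmed correct)
5. acc = 0 + 7 = 7 (consistent with the record)
6. acc = 7 + -11 = -4 (no discrepancy)
7. acc = -4 + -11 = -15 (same as recorded)
8. acc = -15 + 16 = 1 (exactly as logged)
9. acc = 1 + 4 = 5 (checks out)
10. acc = 5 + -7 = -2 (verified)
11. acc = -2 + -2 = -4 (exactly as logged)
12. acc = -4 + 20 = 16 (consistent with the record)
The whole run recomputes cleanly — no discrepancies.

no error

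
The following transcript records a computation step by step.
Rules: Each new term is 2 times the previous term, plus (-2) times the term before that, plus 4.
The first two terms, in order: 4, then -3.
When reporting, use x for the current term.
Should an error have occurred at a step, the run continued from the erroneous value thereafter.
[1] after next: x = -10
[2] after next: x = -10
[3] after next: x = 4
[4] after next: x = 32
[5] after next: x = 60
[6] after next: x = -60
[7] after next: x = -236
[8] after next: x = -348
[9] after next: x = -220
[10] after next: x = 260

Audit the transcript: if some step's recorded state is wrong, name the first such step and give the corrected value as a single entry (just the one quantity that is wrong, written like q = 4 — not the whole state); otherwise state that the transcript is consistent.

step 6, x = 60

Recomputing the run from the initial state:
step 1: x = -10
step 2: x = -10
step 3: x = 4
step 4: x = 32
step 5: x = 60
step 6: x = 60
step 7: x = 4
step 8: x = -108
step 9: x = -220
step 10: x = -220
The first disagreement with the transcript is at step 6, where the value should be x = 60.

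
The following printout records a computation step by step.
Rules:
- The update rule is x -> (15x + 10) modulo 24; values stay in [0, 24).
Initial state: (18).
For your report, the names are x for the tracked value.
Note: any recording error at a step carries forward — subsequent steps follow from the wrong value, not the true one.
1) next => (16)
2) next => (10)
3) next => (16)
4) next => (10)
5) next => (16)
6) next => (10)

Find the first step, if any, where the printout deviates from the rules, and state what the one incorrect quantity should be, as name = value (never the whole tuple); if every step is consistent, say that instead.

step 1: x = (15*18 + 10) mod 24 = 16 -> checks out
step 2: x = (15*16 + 10) mod 24 = 10 -> agrees with the printout
step 3: x = (15*10 + 10) mod 24 = 16 -> no discrepancy
step 4: x = (15*16 + 10) mod 24 = 10 -> in agreement
step 5: x = (15*10 + 10) mod 24 = 16 -> checks out
step 6: x = (15*16 + 10) mod 24 = 10 -> verified
Every step is consistent.

no error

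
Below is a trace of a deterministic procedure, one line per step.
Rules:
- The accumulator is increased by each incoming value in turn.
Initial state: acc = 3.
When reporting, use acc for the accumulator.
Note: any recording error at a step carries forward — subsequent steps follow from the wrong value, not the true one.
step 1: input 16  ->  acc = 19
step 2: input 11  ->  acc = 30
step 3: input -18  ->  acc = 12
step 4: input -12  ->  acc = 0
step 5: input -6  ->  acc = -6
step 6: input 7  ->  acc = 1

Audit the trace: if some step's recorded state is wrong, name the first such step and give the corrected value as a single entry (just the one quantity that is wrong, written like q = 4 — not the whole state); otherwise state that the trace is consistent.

no error

Recomputing the run from the initial state:
step 1: acc = 19
step 2: acc = 30
step 3: acc = 12
step 4: acc = 0
step 5: acc = -6
step 6: acc = 1
This matches the trace at every step.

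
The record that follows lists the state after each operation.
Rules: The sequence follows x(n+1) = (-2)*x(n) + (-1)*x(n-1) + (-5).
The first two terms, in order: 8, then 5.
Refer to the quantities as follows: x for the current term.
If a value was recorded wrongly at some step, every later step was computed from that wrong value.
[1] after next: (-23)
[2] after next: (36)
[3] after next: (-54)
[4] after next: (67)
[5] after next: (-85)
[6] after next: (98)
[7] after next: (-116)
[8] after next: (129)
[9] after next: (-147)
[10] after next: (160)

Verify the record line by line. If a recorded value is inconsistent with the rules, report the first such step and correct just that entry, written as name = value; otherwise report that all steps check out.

no error

Recomputing the run from the initial state:
step 1: x = -23
step 2: x = 36
step 3: x = -54
step 4: x = 67
step 5: x = -85
step 6: x = 98
step 7: x = -116
step 8: x = 129
step 9: x = -147
step 10: x = 160
This matches the record at every step.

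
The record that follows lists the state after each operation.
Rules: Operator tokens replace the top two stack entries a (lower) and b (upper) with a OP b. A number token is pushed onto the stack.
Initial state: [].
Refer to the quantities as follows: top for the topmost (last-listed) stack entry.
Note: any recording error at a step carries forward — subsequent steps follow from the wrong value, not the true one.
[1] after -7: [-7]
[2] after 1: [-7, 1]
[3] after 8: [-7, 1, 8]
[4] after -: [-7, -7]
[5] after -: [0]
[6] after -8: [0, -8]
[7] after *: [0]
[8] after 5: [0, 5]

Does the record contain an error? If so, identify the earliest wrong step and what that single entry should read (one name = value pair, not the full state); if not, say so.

Step 1: push -7: top = -7 — matches.
Step 2: push 1: top = 1 — exactly as logged.
Step 3: push 8: top = 8 — no discrepancy.
Step 4: 1 - 8 = -7 — no discrepancy.
Step 5: -7 - -7 = 0 — agrees with the record.
Step 6: push -8: top = -8 — checks out.
Step 7: 0 * -8 = 0 — agrees with the record.
Step 8: push 5: top = 5 — checks out.
The whole run recomputes cleanly — no discrepancies.

no error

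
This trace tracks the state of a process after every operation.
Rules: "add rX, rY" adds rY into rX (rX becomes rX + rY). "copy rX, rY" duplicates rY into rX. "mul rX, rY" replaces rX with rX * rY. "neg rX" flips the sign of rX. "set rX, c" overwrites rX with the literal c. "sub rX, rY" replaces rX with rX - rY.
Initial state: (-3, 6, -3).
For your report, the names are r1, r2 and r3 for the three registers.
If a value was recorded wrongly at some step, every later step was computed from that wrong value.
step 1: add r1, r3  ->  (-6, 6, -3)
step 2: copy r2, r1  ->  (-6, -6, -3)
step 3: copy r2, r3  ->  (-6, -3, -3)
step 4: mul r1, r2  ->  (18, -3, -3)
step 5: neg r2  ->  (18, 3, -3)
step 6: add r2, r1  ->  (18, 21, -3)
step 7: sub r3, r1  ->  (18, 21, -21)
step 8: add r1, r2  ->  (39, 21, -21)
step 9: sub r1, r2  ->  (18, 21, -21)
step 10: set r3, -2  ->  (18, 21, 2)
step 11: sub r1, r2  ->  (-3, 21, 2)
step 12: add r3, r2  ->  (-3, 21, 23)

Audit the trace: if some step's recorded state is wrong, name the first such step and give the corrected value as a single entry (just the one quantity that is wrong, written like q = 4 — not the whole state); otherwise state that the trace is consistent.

Recomputing the run from the initial state:
step 1: r1 = -6, r2 = 6, r3 = -3
step 2: r1 = -6, r2 = -6, r3 = -3
step 3: r1 = -6, r2 = -3, r3 = -3
step 4: r1 = 18, r2 = -3, r3 = -3
step 5: r1 = 18, r2 = 3, r3 = -3
step 6: r1 = 18, r2 = 21, r3 = -3
step 7: r1 = 18, r2 = 21, r3 = -21
step 8: r1 = 39, r2 = 21, r3 = -21
step 9: r1 = 18, r2 = 21, r3 = -21
step 10: r1 = 18, r2 = 21, r3 = -2
step 11: r1 = -3, r2 = 21, r3 = -2
step 12: r1 = -3, r2 = 21, r3 = 19
The first disagreement with the trace is at step 10, where the value should be r3 = -2.

step 10, r3 = -2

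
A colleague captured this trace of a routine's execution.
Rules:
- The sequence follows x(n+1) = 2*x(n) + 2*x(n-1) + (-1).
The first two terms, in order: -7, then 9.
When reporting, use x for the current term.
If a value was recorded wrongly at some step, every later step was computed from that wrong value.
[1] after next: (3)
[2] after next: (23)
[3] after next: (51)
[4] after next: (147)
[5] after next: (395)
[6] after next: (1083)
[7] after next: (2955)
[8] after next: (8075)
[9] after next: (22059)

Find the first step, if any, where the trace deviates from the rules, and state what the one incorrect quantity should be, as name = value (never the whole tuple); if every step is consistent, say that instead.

no error

1. x = 2*(9) + (2)*(-7) + (-1) = 3 (no discrepancy)
2. x = 2*(3) + (2)*(9) + (-1) = 23 (verified)
3. x = 2*(23) + (2)*(3) + (-1) = 51 (confirmed correct)
4. x = 2*(51) + (2)*(23) + (-1) = 147 (exactly as logged)
5. x = 2*(147) + (2)*(51) + (-1) = 395 (in agreement)
6. x = 2*(395) + (2)*(147) + (-1) = 1083 (matches)
7. x = 2*(1083) + (2)*(395) + (-1) = 2955 (checks out)
8. x = 2*(2955) + (2)*(1083) + (-1) = 8075 (verified)
9. x = 2*(8075) + (2)*(2955) + (-1) = 22059 (same as recorded)
All entries verified; no error found.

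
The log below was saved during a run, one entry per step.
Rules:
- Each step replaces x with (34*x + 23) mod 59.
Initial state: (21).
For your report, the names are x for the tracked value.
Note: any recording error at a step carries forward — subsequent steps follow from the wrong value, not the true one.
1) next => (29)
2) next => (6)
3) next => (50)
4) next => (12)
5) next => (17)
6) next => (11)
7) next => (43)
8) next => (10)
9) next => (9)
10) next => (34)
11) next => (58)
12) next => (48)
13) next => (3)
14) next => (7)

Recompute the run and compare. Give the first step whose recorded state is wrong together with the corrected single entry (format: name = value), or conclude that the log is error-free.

step 1: x = (34*21 + 23) mod 59 = 29 -> in agreement
step 2: x = (34*29 + 23) mod 59 = 6 -> consistent with the log
step 3: x = (34*6 + 23) mod 59 = 50 -> exactly as logged
step 4: x = (34*50 + 23) mod 59 = 12 -> in agreement
step 5: x = (34*12 + 23) mod 59 = 18 -> this is not what the log shows
So the first discrepancy is step 5, where the right value is x = 18.

step 5, x = 18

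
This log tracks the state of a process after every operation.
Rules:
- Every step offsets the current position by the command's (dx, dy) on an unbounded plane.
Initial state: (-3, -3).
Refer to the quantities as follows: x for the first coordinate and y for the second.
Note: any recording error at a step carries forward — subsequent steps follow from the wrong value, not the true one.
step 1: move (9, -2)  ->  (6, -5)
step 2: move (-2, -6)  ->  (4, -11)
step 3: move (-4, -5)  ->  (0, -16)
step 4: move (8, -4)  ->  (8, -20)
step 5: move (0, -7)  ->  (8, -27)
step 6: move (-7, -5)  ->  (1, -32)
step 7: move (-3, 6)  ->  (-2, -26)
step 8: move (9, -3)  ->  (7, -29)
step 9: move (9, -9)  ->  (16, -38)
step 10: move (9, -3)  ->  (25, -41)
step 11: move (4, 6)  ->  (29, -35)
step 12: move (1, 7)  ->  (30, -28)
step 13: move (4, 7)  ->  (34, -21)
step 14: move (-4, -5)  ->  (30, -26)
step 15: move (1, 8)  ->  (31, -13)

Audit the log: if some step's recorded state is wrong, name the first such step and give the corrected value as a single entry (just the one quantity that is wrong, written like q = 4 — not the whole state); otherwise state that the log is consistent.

1. x = -3 + (9) = 6, y = -3 + (-2) = -5 (matches)
2. x = 6 + (-2) = 4, y = -5 + (-6) = -11 (agrees with the log)
3. x = 4 + (-4) = 0, y = -11 + (-5) = -16 (confirmed correct)
4. x = 0 + (8) = 8, y = -16 + (-4) = -20 (consistent with the log)
5. x = 8 + (0) = 8, y = -20 + (-7) = -27 (checks out)
6. x = 8 + (-7) = 1, y = -27 + (-5) = -32 (confirmed correct)
7. x = 1 + (-3) = -2, y = -32 + (6) = -26 (verified)
8. x = -2 + (9) = 7, y = -26 + (-3) = -29 (exactly as logged)
9. x = 7 + (9) = 16, y = -29 + (-9) = -38 (confirmed correct)
10. x = 16 + (9) = 25, y = -38 + (-3) = -41 (consistent with the log)
11. x = 25 + (4) = 29, y = -41 + (6) = -35 (in agreement)
12. x = 29 + (1) = 30, y = -35 + (7) = -28 (consistent with the log)
13. x = 30 + (4) = 34, y = -28 + (7) = -21 (checks out)
14. x = 34 + (-4) = 30, y = -21 + (-5) = -26 (in agreement)
15. x = 30 + (1) = 31, y = -26 + (8) = -18 (the log has a different value)
First deviation found at step 15; the corrected entry is y = -18.

step 15, y = -18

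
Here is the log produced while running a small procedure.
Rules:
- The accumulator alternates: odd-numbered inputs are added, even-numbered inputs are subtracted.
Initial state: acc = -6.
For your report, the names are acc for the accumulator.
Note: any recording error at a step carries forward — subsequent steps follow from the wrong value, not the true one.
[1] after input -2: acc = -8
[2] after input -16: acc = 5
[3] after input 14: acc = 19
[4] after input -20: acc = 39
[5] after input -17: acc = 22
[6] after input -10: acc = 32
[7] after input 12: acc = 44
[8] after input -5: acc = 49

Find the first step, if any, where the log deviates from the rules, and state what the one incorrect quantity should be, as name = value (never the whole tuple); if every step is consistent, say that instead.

step 2, acc = 8

Recomputing the run from the initial state:
step 1: acc = -8
step 2: acc = 8
step 3: acc = 22
step 4: acc = 42
step 5: acc = 25
step 6: acc = 35
step 7: acc = 47
step 8: acc = 52
The first disagreement with the log is at step 2, where the value should be acc = 8.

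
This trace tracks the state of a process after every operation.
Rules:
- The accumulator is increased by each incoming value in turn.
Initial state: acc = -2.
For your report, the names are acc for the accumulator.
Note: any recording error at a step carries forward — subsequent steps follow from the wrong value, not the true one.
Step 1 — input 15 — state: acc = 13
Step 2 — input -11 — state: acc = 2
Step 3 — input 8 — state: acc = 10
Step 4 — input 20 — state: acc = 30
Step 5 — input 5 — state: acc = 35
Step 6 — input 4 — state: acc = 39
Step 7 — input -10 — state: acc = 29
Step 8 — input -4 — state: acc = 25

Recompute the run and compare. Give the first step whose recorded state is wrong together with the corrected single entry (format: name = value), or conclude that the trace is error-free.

Recomputing the run from the initial state:
step 1: acc = 13
step 2: acc = 2
step 3: acc = 10
step 4: acc = 30
step 5: acc = 35
step 6: acc = 39
step 7: acc = 29
step 8: acc = 25
This matches the trace at every step.

no error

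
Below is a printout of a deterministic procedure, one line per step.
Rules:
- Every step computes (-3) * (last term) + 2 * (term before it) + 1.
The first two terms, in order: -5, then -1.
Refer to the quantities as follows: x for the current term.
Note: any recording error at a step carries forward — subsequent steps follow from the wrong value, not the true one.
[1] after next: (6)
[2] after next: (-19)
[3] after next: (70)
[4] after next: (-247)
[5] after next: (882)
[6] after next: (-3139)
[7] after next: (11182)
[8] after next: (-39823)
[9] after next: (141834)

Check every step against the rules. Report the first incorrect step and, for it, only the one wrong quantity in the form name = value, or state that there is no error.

Recomputing the run from the initial state:
step 1: x = -6
step 2: x = 17
step 3: x = -62
step 4: x = 221
step 5: x = -786
step 6: x = 2801
step 7: x = -9974
step 8: x = 35525
step 9: x = -126522
The first disagreement with the printout is at step 1, where the value should be x = -6.

step 1, x = -6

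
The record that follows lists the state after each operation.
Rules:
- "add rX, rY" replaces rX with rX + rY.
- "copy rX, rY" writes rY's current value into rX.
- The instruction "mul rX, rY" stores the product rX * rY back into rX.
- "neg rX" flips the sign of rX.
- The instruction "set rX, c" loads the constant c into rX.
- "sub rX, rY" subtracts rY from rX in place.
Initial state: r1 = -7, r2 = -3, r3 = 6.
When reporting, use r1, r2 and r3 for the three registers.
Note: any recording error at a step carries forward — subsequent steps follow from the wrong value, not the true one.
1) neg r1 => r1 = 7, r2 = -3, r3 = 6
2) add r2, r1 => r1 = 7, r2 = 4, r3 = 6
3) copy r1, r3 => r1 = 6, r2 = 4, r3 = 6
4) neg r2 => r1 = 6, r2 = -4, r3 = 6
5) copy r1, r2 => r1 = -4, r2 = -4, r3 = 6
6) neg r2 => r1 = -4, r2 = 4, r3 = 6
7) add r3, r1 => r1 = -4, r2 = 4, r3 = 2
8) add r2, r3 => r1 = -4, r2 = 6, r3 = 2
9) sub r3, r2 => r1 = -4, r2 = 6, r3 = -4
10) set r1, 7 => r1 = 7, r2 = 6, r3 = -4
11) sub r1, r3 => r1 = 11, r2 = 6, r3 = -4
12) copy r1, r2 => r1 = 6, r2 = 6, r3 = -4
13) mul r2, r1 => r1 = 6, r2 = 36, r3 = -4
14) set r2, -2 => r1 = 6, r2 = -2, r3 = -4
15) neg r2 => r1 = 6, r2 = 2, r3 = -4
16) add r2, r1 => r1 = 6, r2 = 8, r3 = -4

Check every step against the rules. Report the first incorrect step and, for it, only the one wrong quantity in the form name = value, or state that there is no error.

no error

Step 1: r1 = -(-7) = 7 — no discrepancy.
Step 2: r2 = -3 + 7 = 4 — matches.
Step 3: r1 = 6 — confirmed correct.
Step 4: r2 = -(4) = -4 — same as recorded.
Step 5: r1 = -4 — confirmed correct.
Step 6: r2 = -(-4) = 4 — no discrepancy.
Step 7: r3 = 6 + -4 = 2 — same as recorded.
Step 8: r2 = 4 + 2 = 6 — in agreement.
Step 9: r3 = 2 - 6 = -4 — confirmed correct.
Step 10: r1 = 7 — exactly as logged.
Step 11: r1 = 7 - -4 = 11 — checks out.
Step 12: r1 = 6 — confirmed correct.
Step 13: r2 = 6 * 6 = 36 — consistent with the record.
Step 14: r2 = -2 — confirmed correct.
Step 15: r2 = -(-2) = 2 — matches.
Step 16: r2 = 2 + 6 = 8 — verified.
Each recorded entry agrees with the recomputation.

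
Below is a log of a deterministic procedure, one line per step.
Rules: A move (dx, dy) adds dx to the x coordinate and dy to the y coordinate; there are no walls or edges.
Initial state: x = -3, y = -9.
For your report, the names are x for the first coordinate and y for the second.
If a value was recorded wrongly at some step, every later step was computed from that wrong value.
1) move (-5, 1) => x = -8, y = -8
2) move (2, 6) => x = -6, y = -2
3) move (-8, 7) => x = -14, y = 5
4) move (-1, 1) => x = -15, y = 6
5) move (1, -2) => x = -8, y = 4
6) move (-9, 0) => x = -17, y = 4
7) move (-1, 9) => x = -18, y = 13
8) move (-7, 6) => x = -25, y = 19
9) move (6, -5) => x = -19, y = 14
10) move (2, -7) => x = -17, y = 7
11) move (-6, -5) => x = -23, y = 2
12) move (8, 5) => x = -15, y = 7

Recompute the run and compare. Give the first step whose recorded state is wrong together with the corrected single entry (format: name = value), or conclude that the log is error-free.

step 5, x = -14

Recomputing the run from the initial state:
step 1: x = -8, y = -8
step 2: x = -6, y = -2
step 3: x = -14, y = 5
step 4: x = -15, y = 6
step 5: x = -14, y = 4
step 6: x = -23, y = 4
step 7: x = -24, y = 13
step 8: x = -31, y = 19
step 9: x = -25, y = 14
step 10: x = -23, y = 7
step 11: x = -29, y = 2
step 12: x = -21, y = 7
The first disagreement with the log is at step 5, where the value should be x = -14.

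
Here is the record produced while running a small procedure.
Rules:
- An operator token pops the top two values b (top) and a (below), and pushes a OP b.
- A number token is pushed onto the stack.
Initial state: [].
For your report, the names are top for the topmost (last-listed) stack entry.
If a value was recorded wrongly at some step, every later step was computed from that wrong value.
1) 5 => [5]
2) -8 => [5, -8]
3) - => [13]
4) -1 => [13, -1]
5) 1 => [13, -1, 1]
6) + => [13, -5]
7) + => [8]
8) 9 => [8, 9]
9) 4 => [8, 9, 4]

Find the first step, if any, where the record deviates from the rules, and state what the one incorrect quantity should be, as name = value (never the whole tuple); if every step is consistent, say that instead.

step 6, top = 0

Step 1: push 5: top = 5 — same as recorded.
Step 2: push -8: top = -8 — checks out.
Step 3: 5 - -8 = 13 — no discrepancy.
Step 4: push -1: top = -1 — verified.
Step 5: push 1: top = 1 — exactly as logged.
Step 6: -1 + 1 = 0 — the record disagrees here.
The earliest wrong entry is at step 6: it should read top = 0.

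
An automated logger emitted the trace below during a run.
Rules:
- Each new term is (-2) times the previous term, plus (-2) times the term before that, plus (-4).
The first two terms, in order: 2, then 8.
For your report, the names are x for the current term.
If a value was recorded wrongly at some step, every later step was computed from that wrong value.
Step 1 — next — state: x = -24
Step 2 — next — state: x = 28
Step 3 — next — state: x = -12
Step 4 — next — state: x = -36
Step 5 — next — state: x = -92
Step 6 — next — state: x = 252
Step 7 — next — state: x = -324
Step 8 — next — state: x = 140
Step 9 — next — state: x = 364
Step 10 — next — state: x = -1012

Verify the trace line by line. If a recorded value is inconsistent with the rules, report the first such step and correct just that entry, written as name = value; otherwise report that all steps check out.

step 5, x = 92

Recomputing the run from the initial state:
step 1: x = -24
step 2: x = 28
step 3: x = -12
step 4: x = -36
step 5: x = 92
step 6: x = -116
step 7: x = 44
step 8: x = 140
step 9: x = -372
step 10: x = 460
The first disagreement with the trace is at step 5, where the value should be x = 92.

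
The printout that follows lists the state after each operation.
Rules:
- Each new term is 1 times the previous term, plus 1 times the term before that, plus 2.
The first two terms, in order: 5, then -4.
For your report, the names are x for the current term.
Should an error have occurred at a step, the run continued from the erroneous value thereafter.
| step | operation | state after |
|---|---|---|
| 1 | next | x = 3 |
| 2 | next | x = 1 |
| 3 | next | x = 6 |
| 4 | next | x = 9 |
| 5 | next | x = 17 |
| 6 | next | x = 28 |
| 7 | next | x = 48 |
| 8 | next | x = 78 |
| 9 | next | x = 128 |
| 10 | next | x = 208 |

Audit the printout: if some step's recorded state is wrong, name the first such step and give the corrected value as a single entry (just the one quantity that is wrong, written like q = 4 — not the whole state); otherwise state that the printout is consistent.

step 7, x = 47

Step 1: x = 1*(-4) + (1)*(5) + (2) = 3 — matches.
Step 2: x = 1*(3) + (1)*(-4) + (2) = 1 — no discrepancy.
Step 3: x = 1*(1) + (1)*(3) + (2) = 6 — consistent with the printout.
Step 4: x = 1*(6) + (1)*(1) + (2) = 9 — checks out.
Step 5: x = 1*(9) + (1)*(6) + (2) = 17 — matches.
Step 6: x = 1*(17) + (1)*(9) + (2) = 28 — checks out.
Step 7: x = 1*(28) + (1)*(17) + (2) = 47 — the entry is off here.
First deviation found at step 7; the corrected entry is x = 47.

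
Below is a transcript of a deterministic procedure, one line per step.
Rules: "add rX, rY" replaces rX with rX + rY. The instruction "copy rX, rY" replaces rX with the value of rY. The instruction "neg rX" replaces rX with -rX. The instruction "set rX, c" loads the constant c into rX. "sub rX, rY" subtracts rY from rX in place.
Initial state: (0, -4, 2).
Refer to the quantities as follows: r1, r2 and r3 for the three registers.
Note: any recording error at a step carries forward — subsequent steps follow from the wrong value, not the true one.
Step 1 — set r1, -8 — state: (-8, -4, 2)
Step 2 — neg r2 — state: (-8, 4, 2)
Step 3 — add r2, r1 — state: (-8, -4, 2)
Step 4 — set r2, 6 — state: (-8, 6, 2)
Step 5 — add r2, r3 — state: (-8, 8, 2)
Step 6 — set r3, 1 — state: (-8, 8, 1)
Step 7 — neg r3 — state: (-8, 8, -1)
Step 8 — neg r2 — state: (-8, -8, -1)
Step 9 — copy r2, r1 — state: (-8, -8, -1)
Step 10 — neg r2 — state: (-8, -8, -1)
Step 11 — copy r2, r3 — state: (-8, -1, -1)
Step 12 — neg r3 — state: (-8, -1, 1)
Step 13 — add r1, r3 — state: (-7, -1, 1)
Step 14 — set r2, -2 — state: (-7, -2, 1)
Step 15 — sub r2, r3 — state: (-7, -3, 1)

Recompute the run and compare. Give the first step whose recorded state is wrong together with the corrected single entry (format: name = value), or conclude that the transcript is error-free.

Recomputing the run from the initial state:
step 1: r1 = -8, r2 = -4, r3 = 2
step 2: r1 = -8, r2 = 4, r3 = 2
step 3: r1 = -8, r2 = -4, r3 = 2
step 4: r1 = -8, r2 = 6, r3 = 2
step 5: r1 = -8, r2 = 8, r3 = 2
step 6: r1 = -8, r2 = 8, r3 = 1
step 7: r1 = -8, r2 = 8, r3 = -1
step 8: r1 = -8, r2 = -8, r3 = -1
step 9: r1 = -8, r2 = -8, r3 = -1
step 10: r1 = -8, r2 = 8, r3 = -1
step 11: r1 = -8, r2 = -1, r3 = -1
step 12: r1 = -8, r2 = -1, r3 = 1
step 13: r1 = -7, r2 = -1, r3 = 1
step 14: r1 = -7, r2 = -2, r3 = 1
step 15: r1 = -7, r2 = -3, r3 = 1
The first disagreement with the transcript is at step 10, where the value should be r2 = 8.

step 10, r2 = 8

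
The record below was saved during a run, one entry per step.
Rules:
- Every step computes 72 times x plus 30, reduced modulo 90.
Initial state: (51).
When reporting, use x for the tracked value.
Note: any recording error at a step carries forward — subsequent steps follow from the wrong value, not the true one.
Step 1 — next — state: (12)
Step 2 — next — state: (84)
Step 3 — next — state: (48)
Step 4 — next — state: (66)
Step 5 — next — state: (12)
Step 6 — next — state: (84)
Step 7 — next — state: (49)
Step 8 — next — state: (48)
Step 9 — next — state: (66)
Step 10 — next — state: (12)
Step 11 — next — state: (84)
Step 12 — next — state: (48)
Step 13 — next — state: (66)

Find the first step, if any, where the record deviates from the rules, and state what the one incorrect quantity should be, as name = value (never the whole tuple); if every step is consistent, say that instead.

step 1: x = (72*51 + 30) mod 90 = 12 -> in agreement
step 2: x = (72*12 + 30) mod 90 = 84 -> same as recorded
step 3: x = (72*84 + 30) mod 90 = 48 -> no discrepancy
step 4: x = (72*48 + 30) mod 90 = 66 -> matches
step 5: x = (72*66 + 30) mod 90 = 12 -> checks out
step 6: x = (72*12 + 30) mod 90 = 84 -> in agreement
step 7: x = (72*84 + 30) mod 90 = 48 -> this is not what the record shows
Conclusion: step 7 carries the first error; the entry should be x = 48.

step 7, x = 48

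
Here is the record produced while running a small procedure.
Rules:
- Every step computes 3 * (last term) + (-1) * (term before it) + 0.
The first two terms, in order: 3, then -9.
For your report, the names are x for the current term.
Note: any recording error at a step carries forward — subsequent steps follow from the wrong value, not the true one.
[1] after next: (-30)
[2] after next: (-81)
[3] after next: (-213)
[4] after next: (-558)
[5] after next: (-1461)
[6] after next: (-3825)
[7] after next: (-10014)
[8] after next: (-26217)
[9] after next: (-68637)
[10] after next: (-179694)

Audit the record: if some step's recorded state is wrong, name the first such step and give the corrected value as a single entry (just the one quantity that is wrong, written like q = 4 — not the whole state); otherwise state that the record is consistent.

no error

Recomputing the run from the initial state:
step 1: x = -30
step 2: x = -81
step 3: x = -213
step 4: x = -558
step 5: x = -1461
step 6: x = -3825
step 7: x = -10014
step 8: x = -26217
step 9: x = -68637
step 10: x = -179694
This matches the record at every step.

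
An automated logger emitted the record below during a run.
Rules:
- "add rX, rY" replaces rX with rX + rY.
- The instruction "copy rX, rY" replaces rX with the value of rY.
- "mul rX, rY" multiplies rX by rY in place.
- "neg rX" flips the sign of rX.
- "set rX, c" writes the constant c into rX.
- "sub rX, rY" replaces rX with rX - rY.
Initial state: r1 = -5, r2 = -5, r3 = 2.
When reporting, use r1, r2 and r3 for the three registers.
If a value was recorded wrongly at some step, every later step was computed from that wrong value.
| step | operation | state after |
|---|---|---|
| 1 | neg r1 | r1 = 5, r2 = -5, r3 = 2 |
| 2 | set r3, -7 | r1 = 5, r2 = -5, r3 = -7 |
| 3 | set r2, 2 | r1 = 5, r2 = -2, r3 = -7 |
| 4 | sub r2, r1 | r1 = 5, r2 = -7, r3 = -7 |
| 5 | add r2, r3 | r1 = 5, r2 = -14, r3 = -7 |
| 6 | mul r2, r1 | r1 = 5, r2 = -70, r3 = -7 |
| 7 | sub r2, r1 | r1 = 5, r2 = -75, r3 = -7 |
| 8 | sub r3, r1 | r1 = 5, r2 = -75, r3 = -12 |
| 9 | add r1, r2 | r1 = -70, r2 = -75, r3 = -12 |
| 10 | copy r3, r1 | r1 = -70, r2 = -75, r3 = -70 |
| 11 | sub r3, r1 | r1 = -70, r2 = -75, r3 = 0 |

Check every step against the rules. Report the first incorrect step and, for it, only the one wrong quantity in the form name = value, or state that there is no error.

step 3, r2 = 2

1. r1 = -(-5) = 5 (agrees with the record)
2. r3 = -7 (confirmed correct)
3. r2 = 2 (the entry is off here)
First incorrect step: 3; the correct value is r2 = 2.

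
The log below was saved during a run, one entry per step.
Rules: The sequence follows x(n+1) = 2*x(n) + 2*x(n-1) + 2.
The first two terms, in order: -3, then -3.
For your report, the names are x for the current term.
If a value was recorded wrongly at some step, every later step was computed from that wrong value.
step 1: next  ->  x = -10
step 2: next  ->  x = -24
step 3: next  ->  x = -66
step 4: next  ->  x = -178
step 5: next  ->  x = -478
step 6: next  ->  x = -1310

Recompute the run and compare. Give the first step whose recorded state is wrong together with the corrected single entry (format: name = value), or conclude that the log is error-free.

step 5, x = -486

1. x = 2*(-3) + (2)*(-3) + (2) = -10 (no discrepancy)
2. x = 2*(-10) + (2)*(-3) + (2) = -24 (no discrepancy)
3. x = 2*(-24) + (2)*(-10) + (2) = -66 (verified)
4. x = 2*(-66) + (2)*(-24) + (2) = -178 (agrees with the log)
5. x = 2*(-178) + (2)*(-66) + (2) = -486 (a discrepancy with the log)
Conclusion: step 5 carries the first error; the entry should be x = -486.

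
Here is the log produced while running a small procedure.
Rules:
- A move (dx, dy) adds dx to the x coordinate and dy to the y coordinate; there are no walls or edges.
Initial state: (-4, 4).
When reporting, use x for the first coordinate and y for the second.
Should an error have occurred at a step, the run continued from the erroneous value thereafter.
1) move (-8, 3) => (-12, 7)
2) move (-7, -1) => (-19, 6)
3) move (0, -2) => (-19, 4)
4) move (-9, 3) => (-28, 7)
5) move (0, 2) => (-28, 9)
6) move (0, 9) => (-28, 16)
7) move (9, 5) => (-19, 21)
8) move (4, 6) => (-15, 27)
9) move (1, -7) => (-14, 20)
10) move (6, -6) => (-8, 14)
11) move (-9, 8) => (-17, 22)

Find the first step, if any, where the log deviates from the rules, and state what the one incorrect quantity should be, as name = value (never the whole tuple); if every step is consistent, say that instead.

1. x = -4 + (-8) = -12, y = 4 + (3) = 7 (confirmed correct)
2. x = -12 + (-7) = -19, y = 7 + (-1) = 6 (verified)
3. x = -19 + (0) = -19, y = 6 + (-2) = 4 (checks out)
4. x = -19 + (-9) = -28, y = 4 + (3) = 7 (no discrepancy)
5. x = -28 + (0) = -28, y = 7 + (2) = 9 (no discrepancy)
6. x = -28 + (0) = -28, y = 9 + (9) = 18 (the log disagrees here)
First incorrect step: 6; the correct value is y = 18.

step 6, y = 18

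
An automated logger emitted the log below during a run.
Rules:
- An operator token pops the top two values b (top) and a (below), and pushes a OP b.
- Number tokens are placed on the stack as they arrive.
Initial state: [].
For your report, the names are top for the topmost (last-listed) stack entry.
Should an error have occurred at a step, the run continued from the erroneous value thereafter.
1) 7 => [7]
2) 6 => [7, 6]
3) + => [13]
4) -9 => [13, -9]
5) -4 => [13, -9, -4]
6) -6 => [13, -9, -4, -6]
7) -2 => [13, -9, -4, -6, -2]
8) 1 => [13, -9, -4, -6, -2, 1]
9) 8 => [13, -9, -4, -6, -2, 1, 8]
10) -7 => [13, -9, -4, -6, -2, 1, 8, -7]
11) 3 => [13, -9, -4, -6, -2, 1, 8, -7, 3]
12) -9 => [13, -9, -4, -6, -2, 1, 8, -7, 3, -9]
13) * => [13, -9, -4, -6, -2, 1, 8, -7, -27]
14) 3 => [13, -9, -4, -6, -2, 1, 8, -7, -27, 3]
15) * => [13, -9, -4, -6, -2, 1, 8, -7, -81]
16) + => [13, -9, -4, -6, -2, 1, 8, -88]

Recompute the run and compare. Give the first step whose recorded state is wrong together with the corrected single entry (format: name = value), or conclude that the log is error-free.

no error

Recomputing the run from the initial state:
step 1: [7]
step 2: [7, 6]
step 3: [13]
step 4: [13, -9]
step 5: [13, -9, -4]
step 6: [13, -9, -4, -6]
step 7: [13, -9, -4, -6, -2]
step 8: [13, -9, -4, -6, -2, 1]
step 9: [13, -9, -4, -6, -2, 1, 8]
step 10: [13, -9, -4, -6, -2, 1, 8, -7]
step 11: [13, -9, -4, -6, -2, 1, 8, -7, 3]
step 12: [13, -9, -4, -6, -2, 1, 8, -7, 3, -9]
step 13: [13, -9, -4, -6, -2, 1, 8, -7, -27]
step 14: [13, -9, -4, -6, -2, 1, 8, -7, -27, 3]
step 15: [13, -9, -4, -6, -2, 1, 8, -7, -81]
step 16: [13, -9, -4, -6, -2, 1, 8, -88]
This matches the log at every step.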